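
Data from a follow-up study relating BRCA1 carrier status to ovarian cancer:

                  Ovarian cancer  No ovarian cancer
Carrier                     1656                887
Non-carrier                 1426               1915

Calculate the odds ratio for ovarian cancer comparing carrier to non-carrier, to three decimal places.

2.507

Cells: a = 1656, b = 887, c = 1426, d = 1915.
OR = (a·d)/(b·c) = (1656 × 1915) / (887 × 1426) = 3171240 / 1264862 = 2.50718
The odds of ovarian cancer are about 2.51 times as high in the carrier group.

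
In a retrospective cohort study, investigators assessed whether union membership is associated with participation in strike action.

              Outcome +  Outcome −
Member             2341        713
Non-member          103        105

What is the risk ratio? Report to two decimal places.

Cells: a = 2341, b = 713, c = 103, d = 105.
Risk in exposed = 2341/3054 = 0.76654; risk in unexposed = 103/208 = 0.49519.
RR = 0.76654 / 0.49519 = 1.54796
The risk among the exposed is 1.55 times that among the unexposed.

1.55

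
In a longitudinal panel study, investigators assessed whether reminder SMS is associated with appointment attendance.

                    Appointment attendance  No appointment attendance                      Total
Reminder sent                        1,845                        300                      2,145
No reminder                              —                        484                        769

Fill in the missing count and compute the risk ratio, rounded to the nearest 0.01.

The missing cell is in the unexposed row: 769 − 484 = 285.
So a = 1845, b = 300, c = 285, d = 484.
RR = [a/(a+b)] / [c/(c+d)] = (1845/2145) / (285/769) = 0.86014/0.37061 = 2.32087

2.32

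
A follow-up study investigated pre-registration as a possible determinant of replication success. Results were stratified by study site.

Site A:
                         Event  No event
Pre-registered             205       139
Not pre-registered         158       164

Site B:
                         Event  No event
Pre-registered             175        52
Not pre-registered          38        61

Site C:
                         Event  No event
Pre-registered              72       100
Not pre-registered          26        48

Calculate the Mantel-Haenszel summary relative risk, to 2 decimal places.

1.38

RR_MH = Σ(aᵢ·n₀ᵢ/nᵢ) / Σ(cᵢ·n₁ᵢ/nᵢ), with n₁ᵢ = aᵢ+bᵢ (exposed), n₀ᵢ = cᵢ+dᵢ (unexposed), nᵢ = n₁ᵢ+n₀ᵢ.
Stratum 1 (Site A): n₁ = 344, n₀ = 322, n = 666; a·n₀/n = 205·322/666 = 99.1141; c·n₁/n = 158·344/666 = 81.6096
Stratum 2 (Site B): n₁ = 227, n₀ = 99, n = 326; a·n₀/n = 175·99/326 = 53.1442; c·n₁/n = 38·227/326 = 26.4601
Stratum 3 (Site C): n₁ = 172, n₀ = 74, n = 246; a·n₀/n = 72·74/246 = 21.6585; c·n₁/n = 26·172/246 = 18.1789
RR_MH = (99.1141 + 53.1442 + 21.6585) / (81.6096 + 26.4601 + 18.1789) = 173.9168 / 126.2486 = 1.37757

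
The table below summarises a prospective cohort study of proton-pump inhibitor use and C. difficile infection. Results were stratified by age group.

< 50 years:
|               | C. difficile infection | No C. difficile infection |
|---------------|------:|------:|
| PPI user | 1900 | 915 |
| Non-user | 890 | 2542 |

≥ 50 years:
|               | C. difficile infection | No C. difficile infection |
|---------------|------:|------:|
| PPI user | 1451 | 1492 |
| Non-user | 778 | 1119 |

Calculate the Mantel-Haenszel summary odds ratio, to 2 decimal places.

2.99

OR_MH = Σ(aᵢdᵢ/nᵢ) / Σ(bᵢcᵢ/nᵢ), where nᵢ is the stratum total.
Stratum 1 (< 50 years): n = 6247; a·d/n = 1900·2542/6247 = 773.1391; b·c/n = 915·890/6247 = 130.3586
Stratum 2 (≥ 50 years): n = 4840; a·d/n = 1451·1119/4840 = 335.4688; b·c/n = 1492·778/4840 = 239.8298
OR_MH = (773.1391 + 335.4688) / (130.3586 + 239.8298) = 1108.6079 / 370.1883 = 2.99471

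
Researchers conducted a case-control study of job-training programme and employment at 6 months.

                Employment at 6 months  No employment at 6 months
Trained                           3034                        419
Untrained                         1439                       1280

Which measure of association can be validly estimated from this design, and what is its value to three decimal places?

Cells: a = 3034, b = 419, c = 1439, d = 1280.
This is a case-control study: participants were sampled on outcome status, so risks in the source population cannot be estimated directly — relative risk is not valid here. The odds ratio is the appropriate measure.
OR = (a·d)/(b·c) = (3034 × 1280) / (419 × 1439) = 3883520 / 602941 = 6.44096

6.441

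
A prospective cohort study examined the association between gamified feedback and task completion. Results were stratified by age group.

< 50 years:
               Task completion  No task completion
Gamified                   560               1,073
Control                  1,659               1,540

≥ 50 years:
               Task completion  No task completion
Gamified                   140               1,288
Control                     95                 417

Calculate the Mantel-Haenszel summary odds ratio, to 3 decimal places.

OR_MH = Σ(aᵢdᵢ/nᵢ) / Σ(bᵢcᵢ/nᵢ), where nᵢ is the stratum total.
Stratum 1 (< 50 years): n = 4832; a·d/n = 560·1540/4832 = 178.4768; b·c/n = 1073·1659/4832 = 368.3996
Stratum 2 (≥ 50 years): n = 1940; a·d/n = 140·417/1940 = 30.0928; b·c/n = 1288·95/1940 = 63.0722
OR_MH = (178.4768 + 30.0928) / (368.3996 + 63.0722) = 208.5696 / 431.4718 = 0.48339

0.483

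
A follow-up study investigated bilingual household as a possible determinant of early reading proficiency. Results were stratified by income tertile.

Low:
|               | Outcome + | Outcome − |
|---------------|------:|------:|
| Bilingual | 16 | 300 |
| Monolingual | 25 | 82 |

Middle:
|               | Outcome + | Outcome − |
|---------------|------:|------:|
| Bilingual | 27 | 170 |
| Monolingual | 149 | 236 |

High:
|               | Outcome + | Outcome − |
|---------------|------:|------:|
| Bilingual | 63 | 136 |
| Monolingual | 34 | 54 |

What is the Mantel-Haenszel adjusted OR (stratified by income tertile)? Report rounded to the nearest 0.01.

OR_MH = Σ(aᵢdᵢ/nᵢ) / Σ(bᵢcᵢ/nᵢ), where nᵢ is the stratum total.
Stratum 1 (Low): n = 423; a·d/n = 16·82/423 = 3.1017; b·c/n = 300·25/423 = 17.7305
Stratum 2 (Middle): n = 582; a·d/n = 27·236/582 = 10.9485; b·c/n = 170·149/582 = 43.5223
Stratum 3 (High): n = 287; a·d/n = 63·54/287 = 11.8537; b·c/n = 136·34/287 = 16.1115
OR_MH = (3.1017 + 10.9485 + 11.8537) / (17.7305 + 43.5223 + 16.1115) = 25.9038 / 77.3643 = 0.33483

0.33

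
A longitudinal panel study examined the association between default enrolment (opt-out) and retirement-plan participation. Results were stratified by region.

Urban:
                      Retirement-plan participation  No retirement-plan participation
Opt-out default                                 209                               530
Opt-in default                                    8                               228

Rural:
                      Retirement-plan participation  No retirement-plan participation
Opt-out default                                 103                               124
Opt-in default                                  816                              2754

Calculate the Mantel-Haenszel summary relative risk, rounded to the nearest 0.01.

2.69

RR_MH = Σ(aᵢ·n₀ᵢ/nᵢ) / Σ(cᵢ·n₁ᵢ/nᵢ), with n₁ᵢ = aᵢ+bᵢ (exposed), n₀ᵢ = cᵢ+dᵢ (unexposed), nᵢ = n₁ᵢ+n₀ᵢ.
Stratum 1 (Urban): n₁ = 739, n₀ = 236, n = 975; a·n₀/n = 209·236/975 = 50.5887; c·n₁/n = 8·739/975 = 6.0636
Stratum 2 (Rural): n₁ = 227, n₀ = 3570, n = 3797; a·n₀/n = 103·3570/3797 = 96.8422; c·n₁/n = 816·227/3797 = 48.7838
RR_MH = (50.5887 + 96.8422) / (6.0636 + 48.7838) = 147.4310 / 54.8474 = 2.68802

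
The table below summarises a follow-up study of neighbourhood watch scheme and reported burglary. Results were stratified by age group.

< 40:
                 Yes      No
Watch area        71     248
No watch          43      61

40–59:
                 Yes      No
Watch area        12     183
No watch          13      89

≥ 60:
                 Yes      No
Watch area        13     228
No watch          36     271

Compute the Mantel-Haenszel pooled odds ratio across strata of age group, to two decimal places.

0.42

OR_MH = Σ(aᵢdᵢ/nᵢ) / Σ(bᵢcᵢ/nᵢ), where nᵢ is the stratum total.
Stratum 1 (< 40): n = 423; a·d/n = 71·61/423 = 10.2388; b·c/n = 248·43/423 = 25.2104
Stratum 2 (40–59): n = 297; a·d/n = 12·89/297 = 3.5960; b·c/n = 183·13/297 = 8.0101
Stratum 3 (≥ 60): n = 548; a·d/n = 13·271/548 = 6.4288; b·c/n = 228·36/548 = 14.9781
OR_MH = (10.2388 + 3.5960 + 6.4288) / (25.2104 + 8.0101 + 14.9781) = 20.2636 / 48.1986 = 0.42042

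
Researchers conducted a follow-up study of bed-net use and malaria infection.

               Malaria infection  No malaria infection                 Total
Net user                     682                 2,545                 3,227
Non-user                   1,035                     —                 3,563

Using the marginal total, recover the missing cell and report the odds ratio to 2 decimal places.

0.65

The missing cell is in the unexposed row: 3563 − 1035 = 2528.
So a = 682, b = 2545, c = 1035, d = 2528.
OR = (a·d)/(b·c) = (682 × 2528) / (2545 × 1035) = 1724096 / 2634075 = 0.65454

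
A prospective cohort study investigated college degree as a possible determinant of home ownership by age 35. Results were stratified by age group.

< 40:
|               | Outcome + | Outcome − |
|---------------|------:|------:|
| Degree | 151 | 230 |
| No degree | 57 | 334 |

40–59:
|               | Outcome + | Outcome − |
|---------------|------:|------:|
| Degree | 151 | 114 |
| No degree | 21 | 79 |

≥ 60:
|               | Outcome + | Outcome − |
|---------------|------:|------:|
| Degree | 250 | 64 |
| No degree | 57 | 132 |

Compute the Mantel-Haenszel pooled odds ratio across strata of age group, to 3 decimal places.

5.313

OR_MH = Σ(aᵢdᵢ/nᵢ) / Σ(bᵢcᵢ/nᵢ), where nᵢ is the stratum total.
Stratum 1 (< 40): n = 772; a·d/n = 151·334/772 = 65.3290; b·c/n = 230·57/772 = 16.9819
Stratum 2 (40–59): n = 365; a·d/n = 151·79/365 = 32.6822; b·c/n = 114·21/365 = 6.5589
Stratum 3 (≥ 60): n = 503; a·d/n = 250·132/503 = 65.6064; b·c/n = 64·57/503 = 7.2525
OR_MH = (65.3290 + 32.6822 + 65.6064) / (16.9819 + 6.5589 + 7.2525) = 163.6176 / 30.7933 = 5.31342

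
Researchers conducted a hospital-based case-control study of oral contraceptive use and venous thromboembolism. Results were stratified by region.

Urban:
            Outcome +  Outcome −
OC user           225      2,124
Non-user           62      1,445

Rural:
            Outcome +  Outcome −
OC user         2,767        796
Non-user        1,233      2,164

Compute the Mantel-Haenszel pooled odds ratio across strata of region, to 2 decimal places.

5.39

OR_MH = Σ(aᵢdᵢ/nᵢ) / Σ(bᵢcᵢ/nᵢ), where nᵢ is the stratum total.
Stratum 1 (Urban): n = 3856; a·d/n = 225·1445/3856 = 84.3166; b·c/n = 2124·62/3856 = 34.1515
Stratum 2 (Rural): n = 6960; a·d/n = 2767·2164/6960 = 860.3144; b·c/n = 796·1233/6960 = 141.0155
OR_MH = (84.3166 + 860.3144) / (34.1515 + 141.0155) = 944.6310 / 175.1670 = 5.39275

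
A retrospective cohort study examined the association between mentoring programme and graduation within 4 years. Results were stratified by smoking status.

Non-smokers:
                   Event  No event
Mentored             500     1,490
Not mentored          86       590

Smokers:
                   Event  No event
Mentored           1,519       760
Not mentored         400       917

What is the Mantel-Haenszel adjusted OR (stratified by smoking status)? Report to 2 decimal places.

3.76

OR_MH = Σ(aᵢdᵢ/nᵢ) / Σ(bᵢcᵢ/nᵢ), where nᵢ is the stratum total.
Stratum 1 (Non-smokers): n = 2666; a·d/n = 500·590/2666 = 110.6527; b·c/n = 1490·86/2666 = 48.0645
Stratum 2 (Smokers): n = 3596; a·d/n = 1519·917/3596 = 387.3534; b·c/n = 760·400/3596 = 84.5384
OR_MH = (110.6527 + 387.3534) / (48.0645 + 84.5384) = 498.0061 / 132.6029 = 3.75562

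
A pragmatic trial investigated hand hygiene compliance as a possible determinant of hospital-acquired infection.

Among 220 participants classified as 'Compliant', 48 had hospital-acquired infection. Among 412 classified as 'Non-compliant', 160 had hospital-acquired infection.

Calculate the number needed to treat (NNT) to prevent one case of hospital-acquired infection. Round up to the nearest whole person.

6

Risk in treated group = 48/220 = 0.21818; risk in control = 160/412 = 0.38835.
Absolute risk reduction = 0.38835 − 0.21818 = 0.17017
NNT = 1 / ARR = 1 / 0.17017 = 5.877 → round up → 6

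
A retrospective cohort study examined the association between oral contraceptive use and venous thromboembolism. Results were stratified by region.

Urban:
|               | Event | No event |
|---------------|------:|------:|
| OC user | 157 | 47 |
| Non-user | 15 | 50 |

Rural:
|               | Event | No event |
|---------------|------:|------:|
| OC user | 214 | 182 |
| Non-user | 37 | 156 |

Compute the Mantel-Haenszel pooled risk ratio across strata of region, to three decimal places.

2.981

RR_MH = Σ(aᵢ·n₀ᵢ/nᵢ) / Σ(cᵢ·n₁ᵢ/nᵢ), with n₁ᵢ = aᵢ+bᵢ (exposed), n₀ᵢ = cᵢ+dᵢ (unexposed), nᵢ = n₁ᵢ+n₀ᵢ.
Stratum 1 (Urban): n₁ = 204, n₀ = 65, n = 269; a·n₀/n = 157·65/269 = 37.9368; c·n₁/n = 15·204/269 = 11.3755
Stratum 2 (Rural): n₁ = 396, n₀ = 193, n = 589; a·n₀/n = 214·193/589 = 70.1222; c·n₁/n = 37·396/589 = 24.8761
RR_MH = (37.9368 + 70.1222) / (11.3755 + 24.8761) = 108.0590 / 36.2515 = 2.98081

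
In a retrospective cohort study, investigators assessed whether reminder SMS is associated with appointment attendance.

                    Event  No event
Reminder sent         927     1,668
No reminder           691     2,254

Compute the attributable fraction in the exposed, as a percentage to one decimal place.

Cells: a = 927, b = 1668, c = 691, d = 2254.
Risk in exposed = 927/2595 = 0.35723; risk in unexposed = 691/2945 = 0.23463.
RR = 0.35723/0.23463 = 1.52247
AR% = (RR − 1)/RR × 100 = (1.52247 − 1)/1.52247 × 100 = 34.3174%

34.3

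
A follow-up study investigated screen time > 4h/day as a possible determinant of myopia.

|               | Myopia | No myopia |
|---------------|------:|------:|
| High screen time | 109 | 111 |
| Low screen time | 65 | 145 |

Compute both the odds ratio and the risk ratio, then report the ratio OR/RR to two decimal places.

Cells: a = 109, b = 111, c = 65, d = 145.
OR = (109·145)/(111·65) = 15805/7215 = 2.19058
Risk in exposed = 109/220 = 0.49545; risk in unexposed = 65/210 = 0.30952; RR = 1.60070
OR/RR = 2.19058 / 1.60070 = 1.36851
The outcome is not rare, so the OR lies further from 1 than the RR.

1.37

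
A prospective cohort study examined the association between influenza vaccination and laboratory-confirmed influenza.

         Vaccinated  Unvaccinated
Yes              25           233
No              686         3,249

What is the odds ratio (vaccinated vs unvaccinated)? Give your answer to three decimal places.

0.508

Reading the table with exposure as columns: a = 25 (Vaccinated, case), b = 686 (Vaccinated, non-case), c = 233 (Unvaccinated, case), d = 3249.
OR = (a·d)/(b·c) = (25 × 3249) / (686 × 233) = 81225 / 159838 = 0.50817
Exposure is associated with lower odds of laboratory-confirmed influenza (OR = 0.51 < 1).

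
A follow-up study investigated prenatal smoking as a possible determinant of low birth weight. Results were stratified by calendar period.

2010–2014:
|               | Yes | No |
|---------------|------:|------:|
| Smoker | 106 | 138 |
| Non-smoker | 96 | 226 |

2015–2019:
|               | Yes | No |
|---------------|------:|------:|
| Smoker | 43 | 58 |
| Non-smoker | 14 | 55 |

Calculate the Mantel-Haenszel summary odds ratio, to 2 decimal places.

2.00

OR_MH = Σ(aᵢdᵢ/nᵢ) / Σ(bᵢcᵢ/nᵢ), where nᵢ is the stratum total.
Stratum 1 (2010–2014): n = 566; a·d/n = 106·226/566 = 42.3251; b·c/n = 138·96/566 = 23.4064
Stratum 2 (2015–2019): n = 170; a·d/n = 43·55/170 = 13.9118; b·c/n = 58·14/170 = 4.7765
OR_MH = (42.3251 + 13.9118) / (23.4064 + 4.7765) = 56.2369 / 28.1828 = 1.99543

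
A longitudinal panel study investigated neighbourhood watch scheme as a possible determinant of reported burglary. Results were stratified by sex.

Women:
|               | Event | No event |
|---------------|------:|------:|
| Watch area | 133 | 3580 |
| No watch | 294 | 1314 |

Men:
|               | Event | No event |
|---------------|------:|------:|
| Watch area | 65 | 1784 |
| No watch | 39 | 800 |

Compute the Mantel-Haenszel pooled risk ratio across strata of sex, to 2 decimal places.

RR_MH = Σ(aᵢ·n₀ᵢ/nᵢ) / Σ(cᵢ·n₁ᵢ/nᵢ), with n₁ᵢ = aᵢ+bᵢ (exposed), n₀ᵢ = cᵢ+dᵢ (unexposed), nᵢ = n₁ᵢ+n₀ᵢ.
Stratum 1 (Women): n₁ = 3713, n₀ = 1608, n = 5321; a·n₀/n = 133·1608/5321 = 40.1924; c·n₁/n = 294·3713/5321 = 205.1535
Stratum 2 (Men): n₁ = 1849, n₀ = 839, n = 2688; a·n₀/n = 65·839/2688 = 20.2883; c·n₁/n = 39·1849/2688 = 26.8270
RR_MH = (40.1924 + 20.2883) / (205.1535 + 26.8270) = 60.4808 / 231.9806 = 0.26071

0.26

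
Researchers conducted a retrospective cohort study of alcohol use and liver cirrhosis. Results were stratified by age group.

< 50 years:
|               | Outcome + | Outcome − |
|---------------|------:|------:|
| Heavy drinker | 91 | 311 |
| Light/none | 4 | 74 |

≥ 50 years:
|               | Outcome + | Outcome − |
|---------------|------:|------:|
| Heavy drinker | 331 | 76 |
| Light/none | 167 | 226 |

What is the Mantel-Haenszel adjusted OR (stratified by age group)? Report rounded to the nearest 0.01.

OR_MH = Σ(aᵢdᵢ/nᵢ) / Σ(bᵢcᵢ/nᵢ), where nᵢ is the stratum total.
Stratum 1 (< 50 years): n = 480; a·d/n = 91·74/480 = 14.0292; b·c/n = 311·4/480 = 2.5917
Stratum 2 (≥ 50 years): n = 800; a·d/n = 331·226/800 = 93.5075; b·c/n = 76·167/800 = 15.8650
OR_MH = (14.0292 + 93.5075) / (2.5917 + 15.8650) = 107.5367 / 18.4567 = 5.82644

5.83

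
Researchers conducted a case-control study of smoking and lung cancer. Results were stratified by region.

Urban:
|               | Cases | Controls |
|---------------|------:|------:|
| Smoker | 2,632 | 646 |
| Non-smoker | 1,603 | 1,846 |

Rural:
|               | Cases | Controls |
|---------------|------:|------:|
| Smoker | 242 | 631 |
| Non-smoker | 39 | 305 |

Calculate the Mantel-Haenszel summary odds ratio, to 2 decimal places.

4.50

OR_MH = Σ(aᵢdᵢ/nᵢ) / Σ(bᵢcᵢ/nᵢ), where nᵢ is the stratum total.
Stratum 1 (Urban): n = 6727; a·d/n = 2632·1846/6727 = 722.2643; b·c/n = 646·1603/6727 = 153.9376
Stratum 2 (Rural): n = 1217; a·d/n = 242·305/1217 = 60.6491; b·c/n = 631·39/1217 = 20.2210
OR_MH = (722.2643 + 60.6491) / (153.9376 + 20.2210) = 782.9134 / 174.1586 = 4.49541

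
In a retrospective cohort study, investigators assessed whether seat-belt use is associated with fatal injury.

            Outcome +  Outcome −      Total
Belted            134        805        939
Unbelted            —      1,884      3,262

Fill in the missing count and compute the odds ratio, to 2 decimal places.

0.23

The missing cell is in the unexposed row: 3262 − 1884 = 1378.
So a = 134, b = 805, c = 1378, d = 1884.
OR = (a·d)/(b·c) = (134 × 1884) / (805 × 1378) = 252456 / 1109290 = 0.22758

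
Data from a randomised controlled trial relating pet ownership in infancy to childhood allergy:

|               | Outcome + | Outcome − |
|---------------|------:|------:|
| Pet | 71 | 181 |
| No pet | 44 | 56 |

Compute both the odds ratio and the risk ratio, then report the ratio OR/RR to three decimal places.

0.780

Cells: a = 71, b = 181, c = 44, d = 56.
OR = (71·56)/(181·44) = 3976/7964 = 0.49925
Risk in exposed = 71/252 = 0.28175; risk in unexposed = 44/100 = 0.44000; RR = 0.64033
OR/RR = 0.49925 / 0.64033 = 0.77967
The outcome is not rare, so the OR lies further from 1 than the RR.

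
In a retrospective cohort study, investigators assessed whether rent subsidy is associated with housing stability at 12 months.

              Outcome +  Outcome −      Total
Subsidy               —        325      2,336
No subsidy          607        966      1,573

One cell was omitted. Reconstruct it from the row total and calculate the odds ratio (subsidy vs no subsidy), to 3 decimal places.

The missing cell is in the exposed row: 2336 − 325 = 2011.
So a = 2011, b = 325, c = 607, d = 966.
OR = (a·d)/(b·c) = (2011 × 966) / (325 × 607) = 1942626 / 197275 = 9.84730

9.847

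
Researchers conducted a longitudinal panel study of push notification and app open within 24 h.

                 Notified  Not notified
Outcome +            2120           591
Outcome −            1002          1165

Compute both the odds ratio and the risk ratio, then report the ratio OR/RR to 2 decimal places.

Reading the table with exposure as columns: a = 2120 (Notified, case), b = 1002 (Notified, non-case), c = 591 (Not notified, case), d = 1165.
OR = (2120·1165)/(1002·591) = 2469800/592182 = 4.17068
Risk in exposed = 2120/3122 = 0.67905; risk in unexposed = 591/1756 = 0.33656; RR = 2.01762
OR/RR = 4.17068 / 2.01762 = 2.06712
The outcome is not rare, so the OR lies further from 1 than the RR.

2.07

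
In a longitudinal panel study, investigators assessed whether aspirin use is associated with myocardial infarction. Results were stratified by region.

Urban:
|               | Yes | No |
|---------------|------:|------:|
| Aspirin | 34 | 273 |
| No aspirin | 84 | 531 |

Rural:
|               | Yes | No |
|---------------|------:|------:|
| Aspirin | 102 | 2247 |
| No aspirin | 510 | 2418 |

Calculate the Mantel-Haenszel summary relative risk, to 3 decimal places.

0.311

RR_MH = Σ(aᵢ·n₀ᵢ/nᵢ) / Σ(cᵢ·n₁ᵢ/nᵢ), with n₁ᵢ = aᵢ+bᵢ (exposed), n₀ᵢ = cᵢ+dᵢ (unexposed), nᵢ = n₁ᵢ+n₀ᵢ.
Stratum 1 (Urban): n₁ = 307, n₀ = 615, n = 922; a·n₀/n = 34·615/922 = 22.6790; c·n₁/n = 84·307/922 = 27.9696
Stratum 2 (Rural): n₁ = 2349, n₀ = 2928, n = 5277; a·n₀/n = 102·2928/5277 = 56.5958; c·n₁/n = 510·2349/5277 = 227.0210
RR_MH = (22.6790 + 56.5958) / (27.9696 + 227.0210) = 79.2748 / 254.9907 = 0.31089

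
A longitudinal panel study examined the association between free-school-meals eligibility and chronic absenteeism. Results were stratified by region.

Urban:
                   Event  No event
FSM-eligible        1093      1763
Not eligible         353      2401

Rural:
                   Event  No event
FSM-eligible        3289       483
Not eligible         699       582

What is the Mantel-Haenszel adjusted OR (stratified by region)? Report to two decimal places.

4.76

OR_MH = Σ(aᵢdᵢ/nᵢ) / Σ(bᵢcᵢ/nᵢ), where nᵢ is the stratum total.
Stratum 1 (Urban): n = 5610; a·d/n = 1093·2401/5610 = 467.7884; b·c/n = 1763·353/5610 = 110.9339
Stratum 2 (Rural): n = 5053; a·d/n = 3289·582/5053 = 378.8241; b·c/n = 483·699/5053 = 66.8152
OR_MH = (467.7884 + 378.8241) / (110.9339 + 66.8152) = 846.6125 / 177.7490 = 4.76297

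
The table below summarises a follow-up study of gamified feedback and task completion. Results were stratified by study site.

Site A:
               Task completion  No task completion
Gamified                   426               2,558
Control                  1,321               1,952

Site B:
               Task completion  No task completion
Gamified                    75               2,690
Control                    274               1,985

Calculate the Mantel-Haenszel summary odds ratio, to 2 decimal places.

OR_MH = Σ(aᵢdᵢ/nᵢ) / Σ(bᵢcᵢ/nᵢ), where nᵢ is the stratum total.
Stratum 1 (Site A): n = 6257; a·d/n = 426·1952/6257 = 132.8995; b·c/n = 2558·1321/6257 = 540.0540
Stratum 2 (Site B): n = 5024; a·d/n = 75·1985/5024 = 29.6328; b·c/n = 2690·274/5024 = 146.7078
OR_MH = (132.8995 + 29.6328) / (540.0540 + 146.7078) = 162.5322 / 686.7618 = 0.23666

0.24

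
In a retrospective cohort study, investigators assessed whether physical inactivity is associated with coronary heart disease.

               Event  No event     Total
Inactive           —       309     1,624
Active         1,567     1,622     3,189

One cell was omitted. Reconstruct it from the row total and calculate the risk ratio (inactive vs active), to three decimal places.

1.648

The missing cell is in the exposed row: 1624 − 309 = 1315.
So a = 1315, b = 309, c = 1567, d = 1622.
RR = [a/(a+b)] / [c/(c+d)] = (1315/1624) / (1567/3189) = 0.80973/0.49138 = 1.64788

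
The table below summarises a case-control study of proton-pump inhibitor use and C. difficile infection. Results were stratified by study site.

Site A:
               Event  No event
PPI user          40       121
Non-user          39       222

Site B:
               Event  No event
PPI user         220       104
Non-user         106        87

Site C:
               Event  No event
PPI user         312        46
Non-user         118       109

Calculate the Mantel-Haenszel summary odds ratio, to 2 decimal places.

OR_MH = Σ(aᵢdᵢ/nᵢ) / Σ(bᵢcᵢ/nᵢ), where nᵢ is the stratum total.
Stratum 1 (Site A): n = 422; a·d/n = 40·222/422 = 21.0427; b·c/n = 121·39/422 = 11.1825
Stratum 2 (Site B): n = 517; a·d/n = 220·87/517 = 37.0213; b·c/n = 104·106/517 = 21.3230
Stratum 3 (Site C): n = 585; a·d/n = 312·109/585 = 58.1333; b·c/n = 46·118/585 = 9.2786
OR_MH = (21.0427 + 37.0213 + 58.1333) / (11.1825 + 21.3230 + 9.2786) = 116.1973 / 41.7841 = 2.78090

2.78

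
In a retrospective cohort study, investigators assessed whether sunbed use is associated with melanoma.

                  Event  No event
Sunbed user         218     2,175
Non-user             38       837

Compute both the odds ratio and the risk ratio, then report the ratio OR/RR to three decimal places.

1.052

Cells: a = 218, b = 2175, c = 38, d = 837.
OR = (218·837)/(2175·38) = 182466/82650 = 2.20770
Risk in exposed = 218/2393 = 0.09110; risk in unexposed = 38/875 = 0.04343; RR = 2.09768
OR/RR = 2.20770 / 2.09768 = 1.05245
The outcome is rare in both groups, so OR ≈ RR (ratio near 1).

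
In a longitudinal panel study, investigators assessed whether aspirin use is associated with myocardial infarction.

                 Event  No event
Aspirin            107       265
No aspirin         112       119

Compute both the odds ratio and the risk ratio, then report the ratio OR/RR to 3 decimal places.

Cells: a = 107, b = 265, c = 112, d = 119.
OR = (107·119)/(265·112) = 12733/29680 = 0.42901
Risk in exposed = 107/372 = 0.28763; risk in unexposed = 112/231 = 0.48485; RR = 0.59325
OR/RR = 0.42901 / 0.59325 = 0.72316
The outcome is not rare, so the OR lies further from 1 than the RR.

0.723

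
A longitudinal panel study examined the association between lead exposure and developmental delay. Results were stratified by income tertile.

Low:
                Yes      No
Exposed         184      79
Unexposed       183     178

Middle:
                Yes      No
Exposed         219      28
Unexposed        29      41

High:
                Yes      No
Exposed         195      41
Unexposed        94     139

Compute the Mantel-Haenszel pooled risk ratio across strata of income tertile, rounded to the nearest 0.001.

1.712

RR_MH = Σ(aᵢ·n₀ᵢ/nᵢ) / Σ(cᵢ·n₁ᵢ/nᵢ), with n₁ᵢ = aᵢ+bᵢ (exposed), n₀ᵢ = cᵢ+dᵢ (unexposed), nᵢ = n₁ᵢ+n₀ᵢ.
Stratum 1 (Low): n₁ = 263, n₀ = 361, n = 624; a·n₀/n = 184·361/624 = 106.4487; c·n₁/n = 183·263/624 = 77.1298
Stratum 2 (Middle): n₁ = 247, n₀ = 70, n = 317; a·n₀/n = 219·70/317 = 48.3596; c·n₁/n = 29·247/317 = 22.5962
Stratum 3 (High): n₁ = 236, n₀ = 233, n = 469; a·n₀/n = 195·233/469 = 96.8763; c·n₁/n = 94·236/469 = 47.3006
RR_MH = (106.4487 + 48.3596 + 96.8763) / (77.1298 + 22.5962 + 47.3006) = 251.6847 / 147.0267 = 1.71183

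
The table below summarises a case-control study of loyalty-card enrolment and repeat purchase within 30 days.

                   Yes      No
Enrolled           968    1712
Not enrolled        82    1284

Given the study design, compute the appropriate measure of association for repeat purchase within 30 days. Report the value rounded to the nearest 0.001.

8.854

Cells: a = 968, b = 1712, c = 82, d = 1284.
This is a case-control study: participants were sampled on outcome status, so risks in the source population cannot be estimated directly — relative risk is not valid here. The odds ratio is the appropriate measure.
OR = (a·d)/(b·c) = (968 × 1284) / (1712 × 82) = 1242912 / 140384 = 8.85366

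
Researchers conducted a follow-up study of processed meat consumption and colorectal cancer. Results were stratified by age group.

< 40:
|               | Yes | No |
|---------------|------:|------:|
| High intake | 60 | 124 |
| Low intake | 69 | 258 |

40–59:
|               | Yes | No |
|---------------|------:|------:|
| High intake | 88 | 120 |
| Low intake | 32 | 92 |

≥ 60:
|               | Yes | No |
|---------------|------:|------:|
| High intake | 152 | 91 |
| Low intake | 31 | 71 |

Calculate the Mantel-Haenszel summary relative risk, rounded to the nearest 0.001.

RR_MH = Σ(aᵢ·n₀ᵢ/nᵢ) / Σ(cᵢ·n₁ᵢ/nᵢ), with n₁ᵢ = aᵢ+bᵢ (exposed), n₀ᵢ = cᵢ+dᵢ (unexposed), nᵢ = n₁ᵢ+n₀ᵢ.
Stratum 1 (< 40): n₁ = 184, n₀ = 327, n = 511; a·n₀/n = 60·327/511 = 38.3953; c·n₁/n = 69·184/511 = 24.8454
Stratum 2 (40–59): n₁ = 208, n₀ = 124, n = 332; a·n₀/n = 88·124/332 = 32.8675; c·n₁/n = 32·208/332 = 20.0482
Stratum 3 (≥ 60): n₁ = 243, n₀ = 102, n = 345; a·n₀/n = 152·102/345 = 44.9391; c·n₁/n = 31·243/345 = 21.8348
RR_MH = (38.3953 + 32.8675 + 44.9391) / (24.8454 + 20.0482 + 21.8348) = 116.2019 / 66.7284 = 1.74142

1.741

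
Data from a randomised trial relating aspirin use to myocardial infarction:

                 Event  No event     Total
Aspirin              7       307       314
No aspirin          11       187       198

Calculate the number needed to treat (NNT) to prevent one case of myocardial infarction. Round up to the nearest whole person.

31

Risk in treated group = 7/314 = 0.02229; risk in control = 11/198 = 0.05556.
Absolute risk reduction = 0.05556 − 0.02229 = 0.03326
NNT = 1 / ARR = 1 / 0.03326 = 30.064 → round up → 31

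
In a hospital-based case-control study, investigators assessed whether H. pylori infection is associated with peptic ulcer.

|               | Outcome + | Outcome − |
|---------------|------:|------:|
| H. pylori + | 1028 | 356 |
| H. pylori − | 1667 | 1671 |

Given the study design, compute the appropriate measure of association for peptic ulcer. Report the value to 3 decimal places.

2.895

Cells: a = 1028, b = 356, c = 1667, d = 1671.
This is a hospital-based case-control study: participants were sampled on outcome status, so risks in the source population cannot be estimated directly — relative risk is not valid here. The odds ratio is the appropriate measure.
OR = (a·d)/(b·c) = (1028 × 1671) / (356 × 1667) = 1717788 / 593452 = 2.89457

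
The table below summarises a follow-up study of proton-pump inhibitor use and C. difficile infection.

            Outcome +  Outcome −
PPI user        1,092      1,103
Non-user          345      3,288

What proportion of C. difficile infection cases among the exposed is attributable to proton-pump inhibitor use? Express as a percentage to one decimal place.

80.9

Cells: a = 1092, b = 1103, c = 345, d = 3288.
Risk in exposed = 1092/2195 = 0.49749; risk in unexposed = 345/3633 = 0.09496.
RR = 0.49749/0.09496 = 5.23883
AR% = (RR − 1)/RR × 100 = (5.23883 − 1)/5.23883 × 100 = 80.9118%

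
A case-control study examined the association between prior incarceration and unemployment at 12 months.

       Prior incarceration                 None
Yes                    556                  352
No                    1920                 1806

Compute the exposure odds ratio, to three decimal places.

Reading the table with exposure as columns: a = 556 (Prior incarceration, case), b = 1920 (Prior incarceration, non-case), c = 352 (None, case), d = 1806.
OR = (a·d)/(b·c) = (556 × 1806) / (1920 × 352) = 1004136 / 675840 = 1.48576
The odds of unemployment at 12 months are about 1.49 times as high in the prior incarceration group.

1.486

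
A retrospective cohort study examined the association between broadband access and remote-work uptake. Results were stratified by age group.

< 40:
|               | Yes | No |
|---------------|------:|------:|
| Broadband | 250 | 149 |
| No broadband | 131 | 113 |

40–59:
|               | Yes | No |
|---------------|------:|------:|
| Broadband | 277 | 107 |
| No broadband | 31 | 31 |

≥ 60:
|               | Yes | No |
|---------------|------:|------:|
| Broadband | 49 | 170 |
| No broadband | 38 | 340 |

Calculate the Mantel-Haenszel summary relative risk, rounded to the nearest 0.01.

RR_MH = Σ(aᵢ·n₀ᵢ/nᵢ) / Σ(cᵢ·n₁ᵢ/nᵢ), with n₁ᵢ = aᵢ+bᵢ (exposed), n₀ᵢ = cᵢ+dᵢ (unexposed), nᵢ = n₁ᵢ+n₀ᵢ.
Stratum 1 (< 40): n₁ = 399, n₀ = 244, n = 643; a·n₀/n = 250·244/643 = 94.8678; c·n₁/n = 131·399/643 = 81.2893
Stratum 2 (40–59): n₁ = 384, n₀ = 62, n = 446; a·n₀/n = 277·62/446 = 38.5067; c·n₁/n = 31·384/446 = 26.6906
Stratum 3 (≥ 60): n₁ = 219, n₀ = 378, n = 597; a·n₀/n = 49·378/597 = 31.0251; c·n₁/n = 38·219/597 = 13.9397
RR_MH = (94.8678 + 38.5067 + 31.0251) / (81.2893 + 26.6906 + 13.9397) = 164.3997 / 121.9196 = 1.34843

1.35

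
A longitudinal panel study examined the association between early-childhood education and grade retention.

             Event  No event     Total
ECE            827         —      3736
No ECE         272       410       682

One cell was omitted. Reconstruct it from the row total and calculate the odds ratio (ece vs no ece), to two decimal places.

0.43

The missing cell is in the exposed row: 3736 − 827 = 2909.
So a = 827, b = 2909, c = 272, d = 410.
OR = (a·d)/(b·c) = (827 × 410) / (2909 × 272) = 339070 / 791248 = 0.42853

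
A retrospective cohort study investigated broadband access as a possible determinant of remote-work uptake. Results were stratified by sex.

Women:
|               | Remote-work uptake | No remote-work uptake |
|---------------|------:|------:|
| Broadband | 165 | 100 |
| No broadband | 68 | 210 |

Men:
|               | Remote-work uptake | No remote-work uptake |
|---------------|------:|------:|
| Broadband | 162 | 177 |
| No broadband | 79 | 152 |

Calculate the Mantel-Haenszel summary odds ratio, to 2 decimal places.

OR_MH = Σ(aᵢdᵢ/nᵢ) / Σ(bᵢcᵢ/nᵢ), where nᵢ is the stratum total.
Stratum 1 (Women): n = 543; a·d/n = 165·210/543 = 63.8122; b·c/n = 100·68/543 = 12.5230
Stratum 2 (Men): n = 570; a·d/n = 162·152/570 = 43.2000; b·c/n = 177·79/570 = 24.5316
OR_MH = (63.8122 + 43.2000) / (12.5230 + 24.5316) = 107.0122 / 37.0546 = 2.88796

2.89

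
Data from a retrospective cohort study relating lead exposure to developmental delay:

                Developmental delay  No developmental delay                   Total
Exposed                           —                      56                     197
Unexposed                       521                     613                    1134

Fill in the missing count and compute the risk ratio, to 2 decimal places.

The missing cell is in the exposed row: 197 − 56 = 141.
So a = 141, b = 56, c = 521, d = 613.
RR = [a/(a+b)] / [c/(c+d)] = (141/197) / (521/1134) = 0.71574/0.45944 = 1.55786

1.56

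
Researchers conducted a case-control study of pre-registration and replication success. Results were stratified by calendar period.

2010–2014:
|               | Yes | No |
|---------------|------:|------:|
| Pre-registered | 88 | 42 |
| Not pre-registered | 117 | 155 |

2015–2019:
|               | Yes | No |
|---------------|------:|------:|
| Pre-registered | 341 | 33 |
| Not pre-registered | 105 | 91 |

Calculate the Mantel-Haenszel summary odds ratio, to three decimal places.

4.828

OR_MH = Σ(aᵢdᵢ/nᵢ) / Σ(bᵢcᵢ/nᵢ), where nᵢ is the stratum total.
Stratum 1 (2010–2014): n = 402; a·d/n = 88·155/402 = 33.9303; b·c/n = 42·117/402 = 12.2239
Stratum 2 (2015–2019): n = 570; a·d/n = 341·91/570 = 54.4404; b·c/n = 33·105/570 = 6.0789
OR_MH = (33.9303 + 54.4404) / (12.2239 + 6.0789) = 88.3707 / 18.3028 = 4.82825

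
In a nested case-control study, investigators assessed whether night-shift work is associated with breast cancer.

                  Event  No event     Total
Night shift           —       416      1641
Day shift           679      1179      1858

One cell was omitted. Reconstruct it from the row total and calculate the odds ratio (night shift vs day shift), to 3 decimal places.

5.113

The missing cell is in the exposed row: 1641 − 416 = 1225.
So a = 1225, b = 416, c = 679, d = 1179.
OR = (a·d)/(b·c) = (1225 × 1179) / (416 × 679) = 1444275 / 282464 = 5.11313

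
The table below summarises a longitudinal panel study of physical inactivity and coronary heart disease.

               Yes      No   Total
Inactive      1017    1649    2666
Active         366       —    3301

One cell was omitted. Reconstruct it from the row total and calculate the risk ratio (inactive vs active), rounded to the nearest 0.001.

3.441

The missing cell is in the unexposed row: 3301 − 366 = 2935.
So a = 1017, b = 1649, c = 366, d = 2935.
RR = [a/(a+b)] / [c/(c+d)] = (1017/2666) / (366/3301) = 0.38147/0.11088 = 3.44053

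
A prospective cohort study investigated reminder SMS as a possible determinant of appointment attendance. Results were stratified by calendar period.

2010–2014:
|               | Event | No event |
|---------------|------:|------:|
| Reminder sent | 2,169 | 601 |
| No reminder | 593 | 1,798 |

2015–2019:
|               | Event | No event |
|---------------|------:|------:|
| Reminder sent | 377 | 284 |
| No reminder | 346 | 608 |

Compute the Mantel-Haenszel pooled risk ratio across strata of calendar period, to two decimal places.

RR_MH = Σ(aᵢ·n₀ᵢ/nᵢ) / Σ(cᵢ·n₁ᵢ/nᵢ), with n₁ᵢ = aᵢ+bᵢ (exposed), n₀ᵢ = cᵢ+dᵢ (unexposed), nᵢ = n₁ᵢ+n₀ᵢ.
Stratum 1 (2010–2014): n₁ = 2770, n₀ = 2391, n = 5161; a·n₀/n = 2169·2391/5161 = 1004.8593; c·n₁/n = 593·2770/5161 = 318.2736
Stratum 2 (2015–2019): n₁ = 661, n₀ = 954, n = 1615; a·n₀/n = 377·954/1615 = 222.6985; c·n₁/n = 346·661/1615 = 141.6136
RR_MH = (1004.8593 + 222.6985) / (318.2736 + 141.6136) = 1227.5578 / 459.8872 = 2.66926

2.67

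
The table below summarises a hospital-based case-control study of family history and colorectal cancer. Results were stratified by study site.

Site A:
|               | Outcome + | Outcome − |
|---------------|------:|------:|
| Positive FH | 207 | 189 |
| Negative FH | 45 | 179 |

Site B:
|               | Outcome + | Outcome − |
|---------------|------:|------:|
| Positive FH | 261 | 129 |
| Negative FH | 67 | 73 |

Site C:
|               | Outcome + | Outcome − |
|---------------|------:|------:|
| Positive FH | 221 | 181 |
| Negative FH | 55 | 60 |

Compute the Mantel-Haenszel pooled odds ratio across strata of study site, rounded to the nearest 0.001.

OR_MH = Σ(aᵢdᵢ/nᵢ) / Σ(bᵢcᵢ/nᵢ), where nᵢ is the stratum total.
Stratum 1 (Site A): n = 620; a·d/n = 207·179/620 = 59.7629; b·c/n = 189·45/620 = 13.7177
Stratum 2 (Site B): n = 530; a·d/n = 261·73/530 = 35.9491; b·c/n = 129·67/530 = 16.3075
Stratum 3 (Site C): n = 517; a·d/n = 221·60/517 = 25.6480; b·c/n = 181·55/517 = 19.2553
OR_MH = (59.7629 + 35.9491 + 25.6480) / (13.7177 + 16.3075 + 19.2553) = 121.3599 / 49.2806 = 2.46263

2.463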